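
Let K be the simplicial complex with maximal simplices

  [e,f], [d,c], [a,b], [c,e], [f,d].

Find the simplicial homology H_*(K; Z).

H_0 ≅ Z^2,  H_1 ≅ Z.

Fix the vertex order a < b < c < d < e < f and write every simplex with vertices in increasing order. Then dim K = 1 and the simplices of K are:

  0-simplices (6): a, b, c, d, e, f
  1-simplices (5): ab, cd, ce, df, ef

so the chain groups are C_0 ≅ Z^6, C_1 ≅ Z^5.

The boundary map ∂_1: C_1 → C_0 is given by ∂[p,q] = [q] − [p]. For instance
  ∂ce = e − c.
The resulting 6×5 matrix has rank 4, and its Smith normal form has invariant factors (1,1,1,1).

Now H_k = ker ∂_k / im ∂_{k+1}, so:

  H_0: rank C_0 − rank ∂_1 = 6 − 4 = 2, and the invariant factors of ∂_1 are all 1, so H_0 ≅ Z^2.
  H_1: rank ker ∂_1 − rank ∂_2 = (5 − 4) − 0 = 1, and there is no ∂_2, so H_1 ≅ Z.

As a check, the Euler characteristic is 6 − 5 = 1, which agrees with 2 − 1 = 1.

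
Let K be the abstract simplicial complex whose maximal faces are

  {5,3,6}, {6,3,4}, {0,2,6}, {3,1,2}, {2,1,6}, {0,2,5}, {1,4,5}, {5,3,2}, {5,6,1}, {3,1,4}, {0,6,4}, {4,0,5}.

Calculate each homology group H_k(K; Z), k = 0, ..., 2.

H_0 = Z,  H_1 = Z/2Z,  H_2 = 0.

Order the vertices as 0 < 1 < 2 < 3 < 4 < 5 < 6. Listing each simplex with vertices in this order, K has dimension 2 with simplices:

  0-simplices (7): [0], [1], [2], [3], [4], [5], [6]
  1-simplices (18): [0,2], [0,4], [0,5], [0,6], [1,2], [1,3], [1,4], [1,5], [1,6], [2,3], [2,5], [2,6], [3,4], [3,5], [3,6], [4,5], [4,6], [5,6]
  2-simplices (12): [0,2,5], [0,2,6], [0,4,5], [0,4,6], [1,2,3], [1,2,6], [1,3,4], [1,4,5], [1,5,6], [2,3,5], [3,4,6], [3,5,6]

giving chain groups C_0 ≅ Z^7, C_1 ≅ Z^18, C_2 ≅ Z^12.

Boundary ∂_1: C_1 → C_0 sends each edge [p,q] (with p < q) to q − p. For instance
  ∂[1,3] = [3] − [1].
The 7×18 boundary matrix has rank 6 and Smith normal form diag(1,1,1,1,1,1).

Boundary ∂_2: C_2 → C_1 acts by ∂[p,q,r] = [q,r] − [p,r] + [p,q]. For instance
  ∂[2,3,5] = [3,5] − [2,5] + [2,3],
  ∂[0,4,6] = [4,6] − [0,6] + [0,4].
The resulting 18×12 matrix has rank 12, and its Smith normal form has invariant factors (1,1,1,1,1,1,1,1,1,1,1,2).

From H_k ≅ ker(∂_k) / im(∂_{k+1}) we obtain:

  H_0: rank C_0 − rank ∂_1 = 7 − 6 = 1, and the invariant factors of ∂_1 are all 1, so H_0 ≅ Z.
  H_1: rank ker ∂_1 − rank ∂_2 = (18 − 6) − 12 = 0, and ∂_2 has invariant factor 2 > 1, so H_1 ≅ Z/2Z.
  H_2: rank ker ∂_2 − rank ∂_3 = (12 − 12) − 0 = 0, and there is no ∂_3, so H_2 ≅ 0.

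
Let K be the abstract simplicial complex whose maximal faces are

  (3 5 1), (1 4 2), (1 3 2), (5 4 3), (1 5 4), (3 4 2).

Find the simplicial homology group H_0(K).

K has 5 vertices, 9 edges, 6 triangles.
rank ∂_0 = 0, rank ∂_1 = 4 ⇒ b_0 = 5 − 0 − 4 = 1; all invariant factors of ∂_1 are 1 so no torsion. So H_0 ≅ Z.

H_0 = Z.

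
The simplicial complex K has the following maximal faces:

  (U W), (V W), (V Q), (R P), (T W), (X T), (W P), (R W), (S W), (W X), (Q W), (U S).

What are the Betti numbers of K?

b_0 = 1, b_1 = 4.

Take the total order P < Q < R < S < T < U < V < W < X on the vertex set. Then K (dimension 1) consists of the simplices:

  0-simplices (9): P, Q, R, S, T, U, V, W, X
  1-simplices (12): PR, PW, QV, QW, RW, SU, SW, TW, TX, UW, VW, WX

so the chain groups are C_0 ≅ Z^9, C_1 ≅ Z^12.

The boundary map ∂_1: C_1 → C_0 is given by ∂[p,q] = [q] − [p]. For instance
  ∂UW = W − U.
The resulting 9×12 matrix has rank 8, and its Smith normal form has invariant factors (1,1,1,1,1,1,1,1).

Computing H_k = (kernel of ∂_k) / (image of ∂_{k+1}):

  H_0: rank C_0 − rank ∂_1 = 9 − 8 = 1, and the invariant factors of ∂_1 are all 1, so H_0 = Z.
  H_1: rank ker ∂_1 − rank ∂_2 = (12 − 8) − 0 = 4, and there is no ∂_2, so H_1 = Z^4.

Hence the Betti numbers are b_0 = 1, b_1 = 4.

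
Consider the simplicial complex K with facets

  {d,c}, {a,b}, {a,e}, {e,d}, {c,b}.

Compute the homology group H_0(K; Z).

H_0 ≅ Z.

We work with the vertex ordering a < b < c < d < e. The simplices of K, each written with vertices in increasing order, are:

  0-simplices (5): a, b, c, d, e
  1-simplices (5): ab, ae, bc, cd, de

so the chain groups are C_0 ≅ Z^5, C_1 ≅ Z^5.

The boundary map ∂_1: C_1 → C_0 sends each edge [p,q] (with p < q) to q − p.
This gives a 5×5 integer matrix of rank 4; reducing to Smith normal form yields diagonal entries (1,1,1,1).

Now H_k = ker ∂_k / im ∂_{k+1}, so:

  H_0: rank C_0 − rank ∂_1 = 5 − 4 = 1, and the invariant factors of ∂_1 are all 1, so H_0 = Z.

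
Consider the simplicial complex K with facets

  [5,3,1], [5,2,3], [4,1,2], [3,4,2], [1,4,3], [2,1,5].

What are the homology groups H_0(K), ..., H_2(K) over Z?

We work with the vertex ordering 1 < 2 < 3 < 4 < 5. The simplices of K, each written with vertices in increasing order, are:

  0-simplices (5): [1], [2], [3], [4], [5]
  1-simplices (9): [1,2], [1,3], [1,4], [1,5], [2,3], [2,4], [2,5], [3,4], [3,5]
  2-simplices (6): [1,2,4], [1,2,5], [1,3,4], [1,3,5], [2,3,4], [2,3,5]

giving chain groups C_0 ≅ Z^5, C_1 ≅ Z^9, C_2 ≅ Z^6.

The boundary map ∂_1: C_1 → C_0 maps an edge to its endpoints' difference, ∂[p,q] = q − p. For instance
  ∂[2,3] = [3] − [2].
This gives a 5×9 integer matrix of rank 4; reducing to Smith normal form yields diagonal entries (1,1,1,1).

∂_2: C_2 → C_1 sends each 2-simplex [p,q,r] to [q,r] − [p,r] + [p,q]. For instance
  ∂[1,3,5] = [3,5] − [1,5] + [1,3],
  ∂[1,3,4] = [3,4] − [1,4] + [1,3].
As a 9×6 matrix over Z this has rank 5, with invariant factors (1,1,1,1,1).

Computing H_k = (kernel of ∂_k) / (image of ∂_{k+1}):

  H_0: rank C_0 − rank ∂_1 = 5 − 4 = 1, and the invariant factors of ∂_1 are all 1, so H_0 = Z.
  H_1: rank ker ∂_1 − rank ∂_2 = (9 − 4) − 5 = 0, and the invariant factors of ∂_2 are all 1, so H_1 = 0.
  H_2: rank ker ∂_2 − rank ∂_3 = (6 − 5) − 0 = 1, and there is no ∂_3, so H_2 = Z.

As a check, the Euler characteristic is 5 − 9 + 6 = 2, which agrees with 1 − 0 + 1 = 2.

H_0 ≅ Z,  H_1 = 0,  H_2 ≅ Z.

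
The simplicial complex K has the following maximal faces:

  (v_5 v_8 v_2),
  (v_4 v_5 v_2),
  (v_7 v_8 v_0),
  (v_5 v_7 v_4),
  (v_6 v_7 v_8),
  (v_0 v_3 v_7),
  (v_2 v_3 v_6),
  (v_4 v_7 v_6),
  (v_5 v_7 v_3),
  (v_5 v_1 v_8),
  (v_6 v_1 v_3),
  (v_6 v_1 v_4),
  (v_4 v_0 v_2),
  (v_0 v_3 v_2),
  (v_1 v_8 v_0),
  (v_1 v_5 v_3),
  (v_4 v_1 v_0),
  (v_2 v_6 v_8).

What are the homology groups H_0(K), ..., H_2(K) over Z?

H_0 = Z,  H_1 = Z^2,  H_2 = Z.

Take the total order v_0 < v_1 < v_2 < v_3 < v_4 < v_5 < v_6 < v_7 < v_8 on the vertex set. Then K (dimension 2) consists of the simplices:

  0-simplices (9): [v_0], [v_1], [v_2], [v_3], [v_4], [v_5], [v_6], [v_7], [v_8]
  1-simplices (27): (27 of them)
  2-simplices (18): (18 of them)

giving chain groups C_0 ≅ Z^9, C_1 ≅ Z^27, C_2 ≅ Z^18.

∂_1: C_1 → C_0 sends each edge [p,q] (with p < q) to q − p.
The resulting 9×27 matrix has rank 8, and its Smith normal form has invariant factors (1,1,1,1,1,1,1,1).

∂_2: C_2 → C_1 maps a triangle to the signed sum of its edges. For instance
  ∂[v_1,v_3,v_6] = [v_3,v_6] − [v_1,v_6] + [v_1,v_3],
  ∂[v_1,v_4,v_6] = [v_4,v_6] − [v_1,v_6] + [v_1,v_4].
This gives a 27×18 integer matrix of rank 17; reducing to Smith normal form yields diagonal entries (1,1,1,1,1,1,1,1,1,1,1,1,1,1,1,1,1).

From H_k ≅ ker(∂_k) / im(∂_{k+1}) we obtain:

  H_0: rank C_0 − rank ∂_1 = 9 − 8 = 1, and the invariant factors of ∂_1 are all 1, so H_0 = Z.
  H_1: rank ker ∂_1 − rank ∂_2 = (27 − 8) − 17 = 2, and the invariant factors of ∂_2 are all 1, so H_1 = Z^2.
  H_2: rank ker ∂_2 − rank ∂_3 = (18 − 17) − 0 = 1, and there is no ∂_3, so H_2 = Z.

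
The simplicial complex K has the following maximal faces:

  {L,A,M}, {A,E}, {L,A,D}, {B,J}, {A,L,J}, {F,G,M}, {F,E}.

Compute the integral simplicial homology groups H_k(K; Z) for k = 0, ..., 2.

H_0 ≅ Z,  H_1 ≅ Z,  H_2 = 0.

We work with the vertex ordering A < B < D < E < F < G < J < L < M. The simplices of K, each written with vertices in increasing order, are:

  0-simplices (9): A, B, D, E, F, G, J, L, M
  1-simplices (13): AD, AE, AJ, AL, AM, BJ, DL, EF, FG, FM, GM, JL, LM
  2-simplices (4): ADL, AJL, ALM, FGM

Hence C_0 ≅ Z^9, C_1 ≅ Z^13, C_2 ≅ Z^4.

Boundary ∂_1: C_1 → C_0 is given by ∂[p,q] = [q] − [p]. For instance
  ∂FG = G − F.
The resulting 9×13 matrix has rank 8, and its Smith normal form has invariant factors (1,1,1,1,1,1,1,1).

The boundary map ∂_2: C_2 → C_1 maps a triangle to the signed sum of its edges. For instance
  ∂ADL = DL − AL + AD,
  ∂AJL = JL − AL + AJ.
The 13×4 boundary matrix has rank 4 and Smith normal form diag(1,1,1,1).

Reading off H_k = ker ∂_k / im ∂_{k+1}:

  H_0: rank C_0 − rank ∂_1 = 9 − 8 = 1, and the invariant factors of ∂_1 are all 1, so H_0 ≅ Z.
  H_1: rank ker ∂_1 − rank ∂_2 = (13 − 8) − 4 = 1, and the invariant factors of ∂_2 are all 1, so H_1 ≅ Z.
  H_2: rank ker ∂_2 − rank ∂_3 = (4 − 4) − 0 = 0, and there is no ∂_3, so H_2 ≅ 0.

As a check, the Euler characteristic is 9 − 13 + 4 = 0, which agrees with 1 − 1 + 0 = 0.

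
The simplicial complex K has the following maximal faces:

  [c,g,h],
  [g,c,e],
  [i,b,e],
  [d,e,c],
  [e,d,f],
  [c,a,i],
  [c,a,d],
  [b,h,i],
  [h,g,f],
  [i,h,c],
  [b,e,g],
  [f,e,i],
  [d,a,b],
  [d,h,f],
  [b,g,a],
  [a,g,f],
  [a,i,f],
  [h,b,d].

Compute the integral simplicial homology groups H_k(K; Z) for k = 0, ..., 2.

K has 9 vertices, 27 edges, 18 triangles.
rank ∂_0 = 0, rank ∂_1 = 8 ⇒ b_0 = 9 − 0 − 8 = 1; all invariant factors of ∂_1 are 1 so no torsion. So H_0 = Z.
rank ∂_1 = 8, rank ∂_2 = 17 ⇒ b_1 = 27 − 8 − 17 = 2; all invariant factors of ∂_2 are 1 so no torsion. So H_1 = Z^2.
rank ∂_2 = 17, rank ∂_3 = 0 ⇒ b_2 = 18 − 17 − 0 = 1. So H_2 = Z.

H_0 = Z,  H_1 = Z^2,  H_2 = Z.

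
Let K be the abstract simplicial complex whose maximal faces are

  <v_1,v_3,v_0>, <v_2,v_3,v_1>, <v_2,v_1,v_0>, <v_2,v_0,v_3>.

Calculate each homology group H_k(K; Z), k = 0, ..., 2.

Fix the vertex order v_0 < v_1 < v_2 < v_3 and write every simplex with vertices in increasing order. Then dim K = 2 and the simplices of K are:

  0-simplices (4): [v_0], [v_1], [v_2], [v_3]
  1-simplices (6): [v_0,v_1], [v_0,v_2], [v_0,v_3], [v_1,v_2], [v_1,v_3], [v_2,v_3]
  2-simplices (4): [v_0,v_1,v_2], [v_0,v_1,v_3], [v_0,v_2,v_3], [v_1,v_2,v_3]

Hence C_0 ≅ Z^4, C_1 ≅ Z^6, C_2 ≅ Z^4.

∂_1: C_1 → C_0 maps an edge to its endpoints' difference, ∂[p,q] = q − p. For instance
  ∂[v_0,v_3] = [v_3] − [v_0].
The 4×6 boundary matrix has rank 3 and Smith normal form diag(1,1,1).

∂_2: C_2 → C_1 maps a triangle to the signed sum of its edges. For instance
  ∂[v_0,v_1,v_2] = [v_1,v_2] − [v_0,v_2] + [v_0,v_1],
  ∂[v_1,v_2,v_3] = [v_2,v_3] − [v_1,v_3] + [v_1,v_2].
The 6×4 boundary matrix has rank 3 and Smith normal form diag(1,1,1).

From H_k ≅ ker(∂_k) / im(∂_{k+1}) we obtain:

  H_0: rank C_0 − rank ∂_1 = 4 − 3 = 1, and the invariant factors of ∂_1 are all 1, so H_0 ≅ Z.
  H_1: rank ker ∂_1 − rank ∂_2 = (6 − 3) − 3 = 0, and the invariant factors of ∂_2 are all 1, so H_1 ≅ 0.
  H_2: rank ker ∂_2 − rank ∂_3 = (4 − 3) − 0 = 1, and there is no ∂_3, so H_2 ≅ Z.

(K is a triangulation of the 2-sphere S^2.)

H_0 = Z,  H_1 = 0,  H_2 = Z.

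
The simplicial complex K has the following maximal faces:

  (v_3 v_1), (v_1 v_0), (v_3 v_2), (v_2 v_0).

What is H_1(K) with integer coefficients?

H_1 = Z.

K has 4 vertices, 4 edges.
rank ∂_1 = 3, rank ∂_2 = 0 ⇒ b_1 = 4 − 3 − 0 = 1. So H_1 ≅ Z.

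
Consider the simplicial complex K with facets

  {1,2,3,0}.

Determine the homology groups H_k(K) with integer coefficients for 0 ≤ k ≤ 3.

H_0 ≅ Z,  H_1 = 0,  H_2 = 0,  H_3 = 0.

Fix the vertex order 0 < 1 < 2 < 3 and write every simplex with vertices in increasing order. Then dim K = 3 and the simplices of K are:

  0-simplices (4): [0], [1], [2], [3]
  1-simplices (6): [0,1], [0,2], [0,3], [1,2], [1,3], [2,3]
  2-simplices (4): [0,1,2], [0,1,3], [0,2,3], [1,2,3]
  3-simplices (1): [0,1,2,3]

Hence C_0 ≅ Z^4, C_1 ≅ Z^6, C_2 ≅ Z^4, C_3 ≅ Z^1.

The boundary map ∂_1: C_1 → C_0 is given by ∂[p,q] = [q] − [p]. For instance
  ∂[0,3] = [3] − [0].
As a 4×6 matrix over Z this has rank 3, with invariant factors (1,1,1).

Boundary ∂_2: C_2 → C_1 acts by ∂[p,q,r] = [q,r] − [p,r] + [p,q]. For instance
  ∂[0,1,2] = [1,2] − [0,2] + [0,1],
  ∂[0,2,3] = [2,3] − [0,3] + [0,2].
The resulting 6×4 matrix has rank 3, and its Smith normal form has invariant factors (1,1,1).

∂_3: C_3 → C_2 sends each 3-simplex σ to the alternating sum Σ_i (−1)^i (σ with its i-th vertex removed). For instance
  ∂[0,1,2,3] = [1,2,3] − [0,2,3] + [0,1,3] − [0,1,2].
The 4×1 boundary matrix has rank 1 and Smith normal form diag(1).

Computing H_k = (kernel of ∂_k) / (image of ∂_{k+1}):

  H_0: rank C_0 − rank ∂_1 = 4 − 3 = 1, and the invariant factors of ∂_1 are all 1, so H_0 ≅ Z.
  H_1: rank ker ∂_1 − rank ∂_2 = (6 − 3) − 3 = 0, and the invariant factors of ∂_2 are all 1, so H_1 ≅ 0.
  H_2: rank ker ∂_2 − rank ∂_3 = (4 − 3) − 1 = 0, and the invariant factors of ∂_3 are all 1, so H_2 ≅ 0.
  H_3: rank ker ∂_3 − rank ∂_4 = (1 − 1) − 0 = 0, and there is no ∂_4, so H_3 ≅ 0.

As a check, the Euler characteristic is 4 − 6 + 4 − 1 = 1, which agrees with 1 − 0 + 0 − 0 = 1.
(K is a triangulation of the 3-simplex.)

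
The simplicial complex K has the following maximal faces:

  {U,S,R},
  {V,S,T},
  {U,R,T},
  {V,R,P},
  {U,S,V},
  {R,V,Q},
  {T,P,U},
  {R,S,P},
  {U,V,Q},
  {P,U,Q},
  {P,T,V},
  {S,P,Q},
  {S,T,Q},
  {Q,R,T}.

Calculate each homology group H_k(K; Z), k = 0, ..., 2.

Order the vertices as P < Q < R < S < T < U < V. Listing each simplex with vertices in this order, K has dimension 2 with simplices:

  0-simplices (7): P, Q, R, S, T, U, V
  1-simplices (21): PQ, PR, PS, PT, PU, PV, QR, QS, QT, QU, QV, RS, RT, RU, RV, ST, SU, SV, TU, TV, UV
  2-simplices (14): PQS, PQU, PRS, PRV, PTU, PTV, QRT, QRV, QST, QUV, RSU, RTU, STV, SUV

giving chain groups C_0 ≅ Z^7, C_1 ≅ Z^21, C_2 ≅ Z^14.

The boundary map ∂_1: C_1 → C_0 sends each edge [p,q] (with p < q) to q − p. For instance
  ∂PU = U − P.
The resulting 7×21 matrix has rank 6, and its Smith normal form has invariant factors (1,1,1,1,1,1).

Boundary ∂_2: C_2 → C_1 maps a triangle to the signed sum of its edges. For instance
  ∂QRT = RT − QT + QR,
  ∂QUV = UV − QV + QU.
This gives a 21×14 integer matrix of rank 13; reducing to Smith normal form yields diagonal entries (1,1,1,1,1,1,1,1,1,1,1,1,1).

Computing H_k = (kernel of ∂_k) / (image of ∂_{k+1}):

  H_0: rank C_0 − rank ∂_1 = 7 − 6 = 1, and the invariant factors of ∂_1 are all 1, so H_0 ≅ Z.
  H_1: rank ker ∂_1 − rank ∂_2 = (21 − 6) − 13 = 2, and the invariant factors of ∂_2 are all 1, so H_1 ≅ Z^2.
  H_2: rank ker ∂_2 − rank ∂_3 = (14 − 13) − 0 = 1, and there is no ∂_3, so H_2 ≅ Z.

As a check, the Euler characteristic is 7 − 21 + 14 = 0, which agrees with 1 − 2 + 1 = 0.

H_0 = Z,  H_1 = Z^2,  H_2 = Z.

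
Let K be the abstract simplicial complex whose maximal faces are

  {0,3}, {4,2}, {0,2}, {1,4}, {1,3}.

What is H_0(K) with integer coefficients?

H_0 = Z.

Order the vertices as 0 < 1 < 2 < 3 < 4. Listing each simplex with vertices in this order, K has dimension 1 with simplices:

  0-simplices (5): [0], [1], [2], [3], [4]
  1-simplices (5): [0,2], [0,3], [1,3], [1,4], [2,4]

so the chain groups are C_0 ≅ Z^5, C_1 ≅ Z^5.

∂_1: C_1 → C_0 sends each edge [p,q] (with p < q) to q − p. For instance
  ∂[0,3] = [3] − [0].
This gives a 5×5 integer matrix of rank 4; reducing to Smith normal form yields diagonal entries (1,1,1,1).

Reading off H_k = ker ∂_k / im ∂_{k+1}:

  H_0: rank C_0 − rank ∂_1 = 5 − 4 = 1, and the invariant factors of ∂_1 are all 1, so H_0 ≅ Z.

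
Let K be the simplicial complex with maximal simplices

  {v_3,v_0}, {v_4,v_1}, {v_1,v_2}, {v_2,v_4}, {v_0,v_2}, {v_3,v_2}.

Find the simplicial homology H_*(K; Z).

H_0 = Z,  H_1 = Z^2.

We work with the vertex ordering v_0 < v_1 < v_2 < v_3 < v_4. The simplices of K, each written with vertices in increasing order, are:

  0-simplices (5): [v_0], [v_1], [v_2], [v_3], [v_4]
  1-simplices (6): [v_0,v_2], [v_0,v_3], [v_1,v_2], [v_1,v_4], [v_2,v_3], [v_2,v_4]

Hence C_0 ≅ Z^5, C_1 ≅ Z^6.

∂_1: C_1 → C_0 sends each edge [p,q] (with p < q) to q − p. For instance
  ∂[v_0,v_2] = [v_2] − [v_0].
The 5×6 boundary matrix has rank 4 and Smith normal form diag(1,1,1,1).

Computing H_k = (kernel of ∂_k) / (image of ∂_{k+1}):

  H_0: rank C_0 − rank ∂_1 = 5 − 4 = 1, and the invariant factors of ∂_1 are all 1, so H_0 ≅ Z.
  H_1: rank ker ∂_1 − rank ∂_2 = (6 − 4) − 0 = 2, and there is no ∂_2, so H_1 ≅ Z^2.

As a check, the Euler characteristic is 5 − 6 = -1, which agrees with 1 − 2 = -1.
(K is a triangulation of a wedge of 2 circles.)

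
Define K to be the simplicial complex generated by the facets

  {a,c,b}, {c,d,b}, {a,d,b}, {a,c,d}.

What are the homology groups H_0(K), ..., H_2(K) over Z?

H_0 = Z,  H_1 = 0,  H_2 = Z.

K has 4 vertices, 6 edges, 4 triangles.
rank ∂_0 = 0, rank ∂_1 = 3 ⇒ b_0 = 4 − 0 − 3 = 1; all invariant factors of ∂_1 are 1 so no torsion. So H_0 = Z.
rank ∂_1 = 3, rank ∂_2 = 3 ⇒ b_1 = 6 − 3 − 3 = 0; all invariant factors of ∂_2 are 1 so no torsion. So H_1 = 0.
rank ∂_2 = 3, rank ∂_3 = 0 ⇒ b_2 = 4 − 3 − 0 = 1. So H_2 = Z.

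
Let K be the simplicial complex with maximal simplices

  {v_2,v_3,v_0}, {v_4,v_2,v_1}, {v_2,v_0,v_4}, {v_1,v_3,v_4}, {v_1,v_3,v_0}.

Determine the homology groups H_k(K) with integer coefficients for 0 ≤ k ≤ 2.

H_0 = Z,  H_1 = Z,  H_2 = 0.

K has 5 vertices, 10 edges, 5 triangles.
rank ∂_0 = 0, rank ∂_1 = 4 ⇒ b_0 = 5 − 0 − 4 = 1; all invariant factors of ∂_1 are 1 so no torsion. So H_0 = Z.
rank ∂_1 = 4, rank ∂_2 = 5 ⇒ b_1 = 10 − 4 − 5 = 1; all invariant factors of ∂_2 are 1 so no torsion. So H_1 = Z.
rank ∂_2 = 5, rank ∂_3 = 0 ⇒ b_2 = 5 − 5 − 0 = 0. So H_2 = 0.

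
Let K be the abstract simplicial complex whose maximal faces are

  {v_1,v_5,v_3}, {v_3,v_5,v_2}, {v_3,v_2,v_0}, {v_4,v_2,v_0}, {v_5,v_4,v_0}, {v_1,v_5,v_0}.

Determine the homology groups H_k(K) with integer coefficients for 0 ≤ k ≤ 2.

Take the total order v_0 < v_1 < v_2 < v_3 < v_4 < v_5 on the vertex set. Then K (dimension 2) consists of the simplices:

  0-simplices (6): [v_0], [v_1], [v_2], [v_3], [v_4], [v_5]
  1-simplices (12): [v_0,v_1], [v_0,v_2], [v_0,v_3], [v_0,v_4], [v_0,v_5], [v_1,v_3], [v_1,v_5], [v_2,v_3], [v_2,v_4], [v_2,v_5], [v_3,v_5], [v_4,v_5]
  2-simplices (6): [v_0,v_1,v_5], [v_0,v_2,v_3], [v_0,v_2,v_4], [v_0,v_4,v_5], [v_1,v_3,v_5], [v_2,v_3,v_5]

so the chain groups are C_0 ≅ Z^6, C_1 ≅ Z^12, C_2 ≅ Z^6.

The boundary map ∂_1: C_1 → C_0 maps an edge to its endpoints' difference, ∂[p,q] = q − p. For instance
  ∂[v_3,v_5] = [v_5] − [v_3].
This gives a 6×12 integer matrix of rank 5; reducing to Smith normal form yields diagonal entries (1,1,1,1,1).

Boundary ∂_2: C_2 → C_1 maps a triangle to the signed sum of its edges. For instance
  ∂[v_0,v_2,v_4] = [v_2,v_4] − [v_0,v_4] + [v_0,v_2],
  ∂[v_0,v_1,v_5] = [v_1,v_5] − [v_0,v_5] + [v_0,v_1].
As a 12×6 matrix over Z this has rank 6, with invariant factors (1,1,1,1,1,1).

Now H_k = ker ∂_k / im ∂_{k+1}, so:

  H_0: rank C_0 − rank ∂_1 = 6 − 5 = 1, and the invariant factors of ∂_1 are all 1, so H_0 = Z.
  H_1: rank ker ∂_1 − rank ∂_2 = (12 − 5) − 6 = 1, and the invariant factors of ∂_2 are all 1, so H_1 = Z.
  H_2: rank ker ∂_2 − rank ∂_3 = (6 − 6) − 0 = 0, and there is no ∂_3, so H_2 = 0.

(K is a triangulation of the cylinder S^1 x I.)

H_0 ≅ Z,  H_1 ≅ Z,  H_2 = 0.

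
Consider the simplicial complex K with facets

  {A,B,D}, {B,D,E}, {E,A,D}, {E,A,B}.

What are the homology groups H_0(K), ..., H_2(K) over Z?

H_0 ≅ Z,  H_1 = 0,  H_2 ≅ Z.

Fix the vertex order A < B < D < E and write every simplex with vertices in increasing order. Then dim K = 2 and the simplices of K are:

  0-simplices (4): A, B, D, E
  1-simplices (6): AB, AD, AE, BD, BE, DE
  2-simplices (4): ABD, ABE, ADE, BDE

so the chain groups are C_0 ≅ Z^4, C_1 ≅ Z^6, C_2 ≅ Z^4.

∂_1: C_1 → C_0 sends each edge [p,q] (with p < q) to q − p. For instance
  ∂AD = D − A.
As a 4×6 matrix over Z this has rank 3, with invariant factors (1,1,1).

Boundary ∂_2: C_2 → C_1 acts by ∂[p,q,r] = [q,r] − [p,r] + [p,q]. For instance
  ∂ADE = DE − AE + AD,
  ∂ABE = BE − AE + AB.
As a 6×4 matrix over Z this has rank 3, with invariant factors (1,1,1).

Reading off H_k = ker ∂_k / im ∂_{k+1}:

  H_0: rank C_0 − rank ∂_1 = 4 − 3 = 1, and the invariant factors of ∂_1 are all 1, so H_0 = Z.
  H_1: rank ker ∂_1 − rank ∂_2 = (6 − 3) − 3 = 0, and the invariant factors of ∂_2 are all 1, so H_1 = 0.
  H_2: rank ker ∂_2 − rank ∂_3 = (4 − 3) − 0 = 1, and there is no ∂_3, so H_2 = Z.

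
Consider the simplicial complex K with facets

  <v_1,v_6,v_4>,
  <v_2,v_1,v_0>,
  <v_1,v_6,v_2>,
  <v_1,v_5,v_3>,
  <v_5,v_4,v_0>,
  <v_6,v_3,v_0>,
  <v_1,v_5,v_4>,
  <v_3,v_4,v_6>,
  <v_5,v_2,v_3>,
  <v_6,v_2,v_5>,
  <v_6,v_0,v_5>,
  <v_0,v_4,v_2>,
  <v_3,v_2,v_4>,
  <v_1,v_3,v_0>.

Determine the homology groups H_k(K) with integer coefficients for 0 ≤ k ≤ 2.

H_0 = Z,  H_1 = Z^2,  H_2 = Z.

We work with the vertex ordering v_0 < v_1 < v_2 < v_3 < v_4 < v_5 < v_6. The simplices of K, each written with vertices in increasing order, are:

  0-simplices (7): [v_0], [v_1], [v_2], [v_3], [v_4], [v_5], [v_6]
  1-simplices (21): (21 of them)
  2-simplices (14): (14 of them)

so the chain groups are C_0 ≅ Z^7, C_1 ≅ Z^21, C_2 ≅ Z^14.

Boundary ∂_1: C_1 → C_0 is given by ∂[p,q] = [q] − [p]. For instance
  ∂[v_3,v_6] = [v_6] − [v_3].
The resulting 7×21 matrix has rank 6, and its Smith normal form has invariant factors (1,1,1,1,1,1).

The boundary map ∂_2: C_2 → C_1 acts by ∂[p,q,r] = [q,r] − [p,r] + [p,q]. For instance
  ∂[v_2,v_3,v_5] = [v_3,v_5] − [v_2,v_5] + [v_2,v_3],
  ∂[v_2,v_3,v_4] = [v_3,v_4] − [v_2,v_4] + [v_2,v_3].
As a 21×14 matrix over Z this has rank 13, with invariant factors (1,1,1,1,1,1,1,1,1,1,1,1,1).

From H_k ≅ ker(∂_k) / im(∂_{k+1}) we obtain:

  H_0: rank C_0 − rank ∂_1 = 7 − 6 = 1, and the invariant factors of ∂_1 are all 1, so H_0 ≅ Z.
  H_1: rank ker ∂_1 − rank ∂_2 = (21 − 6) − 13 = 2, and the invariant factors of ∂_2 are all 1, so H_1 ≅ Z^2.
  H_2: rank ker ∂_2 − rank ∂_3 = (14 − 13) − 0 = 1, and there is no ∂_3, so H_2 ≅ Z.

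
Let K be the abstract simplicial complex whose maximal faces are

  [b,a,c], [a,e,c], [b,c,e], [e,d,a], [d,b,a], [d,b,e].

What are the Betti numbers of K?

Take the total order a < b < c < d < e on the vertex set. Then K (dimension 2) consists of the simplices:

  0-simplices (5): a, b, c, d, e
  1-simplices (9): ab, ac, ad, ae, bc, bd, be, ce, de
  2-simplices (6): abc, abd, ace, ade, bce, bde

giving chain groups C_0 ≅ Z^5, C_1 ≅ Z^9, C_2 ≅ Z^6.

The boundary map ∂_1: C_1 → C_0 is given by ∂[p,q] = [q] − [p].
As a 5×9 matrix over Z this has rank 4, with invariant factors (1,1,1,1).

Boundary ∂_2: C_2 → C_1 maps a triangle to the signed sum of its edges. For instance
  ∂ace = ce − ae + ac,
  ∂abd = bd − ad + ab.
The 9×6 boundary matrix has rank 5 and Smith normal form diag(1,1,1,1,1).

Computing H_k = (kernel of ∂_k) / (image of ∂_{k+1}):

  H_0: rank C_0 − rank ∂_1 = 5 − 4 = 1, and the invariant factors of ∂_1 are all 1, so H_0 ≅ Z.
  H_1: rank ker ∂_1 − rank ∂_2 = (9 − 4) − 5 = 0, and the invariant factors of ∂_2 are all 1, so H_1 ≅ 0.
  H_2: rank ker ∂_2 − rank ∂_3 = (6 − 5) − 0 = 1, and there is no ∂_3, so H_2 ≅ Z.

As a check, the Euler characteristic is 5 − 9 + 6 = 2, which agrees with 1 − 0 + 1 = 2.

Hence the Betti numbers are b_0 = 1, b_1 = 0, b_2 = 1.

b_0 = 1, b_1 = 0, b_2 = 1.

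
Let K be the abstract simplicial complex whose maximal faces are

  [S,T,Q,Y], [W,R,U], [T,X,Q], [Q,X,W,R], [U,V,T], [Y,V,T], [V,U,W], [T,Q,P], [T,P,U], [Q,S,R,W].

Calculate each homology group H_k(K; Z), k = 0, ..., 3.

Order the vertices as P < Q < R < S < T < U < V < W < X < Y. Listing each simplex with vertices in this order, K has dimension 3 with simplices:

  0-simplices (10): P, Q, R, S, T, U, V, W, X, Y
  1-simplices (25): PQ, PT, PU, QR, QS, QT, QW, QX, QY, RS, RU, RW, RX, ST, SW, SY, TU, TV, TX, TY, UV, UW, VW, VY, WX
  2-simplices (18): PQT, PTU, QRS, QRW, QRX, QST, QSW, QSY, QTX, QTY, QWX, RSW, RUW, RWX, STY, TUV, TVY, UVW
  3-simplices (3): QRSW, QRWX, QSTY

so the chain groups are C_0 ≅ Z^10, C_1 ≅ Z^25, C_2 ≅ Z^18, C_3 ≅ Z^3.

Boundary ∂_1: C_1 → C_0 is given by ∂[p,q] = [q] − [p]. For instance
  ∂ST = T − S.
This gives a 10×25 integer matrix of rank 9; reducing to Smith normal form yields diagonal entries (1,1,1,1,1,1,1,1,1).

∂_2: C_2 → C_1 maps a triangle to the signed sum of its edges. For instance
  ∂PTU = TU − PU + PT,
  ∂QSW = SW − QW + QS.
The resulting 25×18 matrix has rank 15, and its Smith normal form has invariant factors (1,1,1,1,1,1,1,1,1,1,1,1,1,1,1).

The boundary map ∂_3: C_3 → C_2 sends each 3-simplex σ to the alternating sum Σ_i (−1)^i (σ with its i-th vertex removed). For instance
  ∂QRWX = RWX − QWX + QRX − QRW,
  ∂QRSW = RSW − QSW + QRW − QRS.
The resulting 18×3 matrix has rank 3, and its Smith normal form has invariant factors (1,1,1).

From H_k ≅ ker(∂_k) / im(∂_{k+1}) we obtain:

  H_0: rank C_0 − rank ∂_1 = 10 − 9 = 1, and the invariant factors of ∂_1 are all 1, so H_0 ≅ Z.
  H_1: rank ker ∂_1 − rank ∂_2 = (25 − 9) − 15 = 1, and the invariant factors of ∂_2 are all 1, so H_1 ≅ Z.
  H_2: rank ker ∂_2 − rank ∂_3 = (18 − 15) − 3 = 0, and the invariant factors of ∂_3 are all 1, so H_2 ≅ 0.
  H_3: rank ker ∂_3 − rank ∂_4 = (3 − 3) − 0 = 0, and there is no ∂_4, so H_3 ≅ 0.

H_0 = Z,  H_1 = Z,  H_2 = 0,  H_3 = 0.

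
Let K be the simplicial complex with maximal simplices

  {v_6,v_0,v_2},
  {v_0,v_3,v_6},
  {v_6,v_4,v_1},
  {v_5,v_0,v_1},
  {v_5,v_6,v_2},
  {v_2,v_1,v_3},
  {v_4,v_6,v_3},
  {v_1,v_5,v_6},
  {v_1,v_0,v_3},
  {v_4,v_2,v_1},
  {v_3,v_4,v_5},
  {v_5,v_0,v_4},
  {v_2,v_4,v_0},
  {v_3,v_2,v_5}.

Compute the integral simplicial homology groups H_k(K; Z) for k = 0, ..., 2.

H_0 ≅ Z,  H_1 ≅ Z^2,  H_2 ≅ Z.

Fix the vertex order v_0 < v_1 < v_2 < v_3 < v_4 < v_5 < v_6 and write every simplex with vertices in increasing order. Then dim K = 2 and the simplices of K are:

  0-simplices (7): [v_0], [v_1], [v_2], [v_3], [v_4], [v_5], [v_6]
  1-simplices (21): (21 of them)
  2-simplices (14): (14 of them)

Hence C_0 ≅ Z^7, C_1 ≅ Z^21, C_2 ≅ Z^14.

∂_1: C_1 → C_0 sends each edge [p,q] (with p < q) to q − p.
As a 7×21 matrix over Z this has rank 6, with invariant factors (1,1,1,1,1,1).

∂_2: C_2 → C_1 maps a triangle to the signed sum of its edges. For instance
  ∂[v_1,v_2,v_3] = [v_2,v_3] − [v_1,v_3] + [v_1,v_2],
  ∂[v_1,v_2,v_4] = [v_2,v_4] − [v_1,v_4] + [v_1,v_2].
The 21×14 boundary matrix has rank 13 and Smith normal form diag(1,1,1,1,1,1,1,1,1,1,1,1,1).

Computing H_k = (kernel of ∂_k) / (image of ∂_{k+1}):

  H_0: rank C_0 − rank ∂_1 = 7 − 6 = 1, and the invariant factors of ∂_1 are all 1, so H_0 = Z.
  H_1: rank ker ∂_1 − rank ∂_2 = (21 − 6) − 13 = 2, and the invariant factors of ∂_2 are all 1, so H_1 = Z^2.
  H_2: rank ker ∂_2 − rank ∂_3 = (14 − 13) − 0 = 1, and there is no ∂_3, so H_2 = Z.

As a check, the Euler characteristic is 7 − 21 + 14 = 0, which agrees with 1 − 2 + 1 = 0.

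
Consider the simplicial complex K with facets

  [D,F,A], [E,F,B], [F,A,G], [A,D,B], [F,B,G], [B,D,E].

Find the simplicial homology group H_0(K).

H_0 = Z.

Order the vertices as A < B < D < E < F < G. Listing each simplex with vertices in this order, K has dimension 2 with simplices:

  0-simplices (6): A, B, D, E, F, G
  1-simplices (12): AB, AD, AF, AG, BD, BE, BF, BG, DE, DF, EF, FG
  2-simplices (6): ABD, ADF, AFG, BDE, BEF, BFG

Hence C_0 ≅ Z^6, C_1 ≅ Z^12, C_2 ≅ Z^6.

Boundary ∂_1: C_1 → C_0 is given by ∂[p,q] = [q] − [p]. For instance
  ∂BG = G − B.
As a 6×12 matrix over Z this has rank 5, with invariant factors (1,1,1,1,1).

∂_2: C_2 → C_1 acts by ∂[p,q,r] = [q,r] − [p,r] + [p,q]. For instance
  ∂AFG = FG − AG + AF,
  ∂BDE = DE − BE + BD.
This gives a 12×6 integer matrix of rank 6; reducing to Smith normal form yields diagonal entries (1,1,1,1,1,1).

Reading off H_k = ker ∂_k / im ∂_{k+1}:

  H_0: rank C_0 − rank ∂_1 = 6 − 5 = 1, and the invariant factors of ∂_1 are all 1, so H_0 ≅ Z.

(K is a triangulation of the cylinder S^1 x I.)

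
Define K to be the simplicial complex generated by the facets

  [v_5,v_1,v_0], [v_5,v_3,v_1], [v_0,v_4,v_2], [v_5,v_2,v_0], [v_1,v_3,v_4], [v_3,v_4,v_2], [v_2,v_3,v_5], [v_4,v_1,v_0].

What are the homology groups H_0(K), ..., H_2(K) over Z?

H_0 = Z,  H_1 = 0,  H_2 = Z.

Fix the vertex order v_0 < v_1 < v_2 < v_3 < v_4 < v_5 and write every simplex with vertices in increasing order. Then dim K = 2 and the simplices of K are:

  0-simplices (6): [v_0], [v_1], [v_2], [v_3], [v_4], [v_5]
  1-simplices (12): [v_0,v_1], [v_0,v_2], [v_0,v_4], [v_0,v_5], [v_1,v_3], [v_1,v_4], [v_1,v_5], [v_2,v_3], [v_2,v_4], [v_2,v_5], [v_3,v_4], [v_3,v_5]
  2-simplices (8): [v_0,v_1,v_4], [v_0,v_1,v_5], [v_0,v_2,v_4], [v_0,v_2,v_5], [v_1,v_3,v_4], [v_1,v_3,v_5], [v_2,v_3,v_4], [v_2,v_3,v_5]

so the chain groups are C_0 ≅ Z^6, C_1 ≅ Z^12, C_2 ≅ Z^8.

Boundary ∂_1: C_1 → C_0 sends each edge [p,q] (with p < q) to q − p. For instance
  ∂[v_2,v_5] = [v_5] − [v_2].
This gives a 6×12 integer matrix of rank 5; reducing to Smith normal form yields diagonal entries (1,1,1,1,1).

∂_2: C_2 → C_1 maps a triangle to the signed sum of its edges. For instance
  ∂[v_0,v_1,v_5] = [v_1,v_5] − [v_0,v_5] + [v_0,v_1],
  ∂[v_0,v_1,v_4] = [v_1,v_4] − [v_0,v_4] + [v_0,v_1].
As a 12×8 matrix over Z this has rank 7, with invariant factors (1,1,1,1,1,1,1).

Computing H_k = (kernel of ∂_k) / (image of ∂_{k+1}):

  H_0: rank C_0 − rank ∂_1 = 6 − 5 = 1, and the invariant factors of ∂_1 are all 1, so H_0 = Z.
  H_1: rank ker ∂_1 − rank ∂_2 = (12 − 5) − 7 = 0, and the invariant factors of ∂_2 are all 1, so H_1 = 0.
  H_2: rank ker ∂_2 − rank ∂_3 = (8 − 7) − 0 = 1, and there is no ∂_3, so H_2 = Z.

As a check, the Euler characteristic is 6 − 12 + 8 = 2, which agrees with 1 − 0 + 1 = 2.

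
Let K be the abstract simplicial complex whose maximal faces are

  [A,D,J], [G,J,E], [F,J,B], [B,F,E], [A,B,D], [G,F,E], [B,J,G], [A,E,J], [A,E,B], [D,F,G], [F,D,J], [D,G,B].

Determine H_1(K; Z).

H_1 ≅ Z/2.

We work with the vertex ordering A < B < D < E < F < G < J. The simplices of K, each written with vertices in increasing order, are:

  0-simplices (7): A, B, D, E, F, G, J
  1-simplices (18): AB, AD, AE, AJ, BD, BE, BF, BG, BJ, DF, DG, DJ, EF, EG, EJ, FG, FJ, GJ
  2-simplices (12): ABD, ABE, ADJ, AEJ, BDG, BEF, BFJ, BGJ, DFG, DFJ, EFG, EGJ

so the chain groups are C_0 ≅ Z^7, C_1 ≅ Z^18, C_2 ≅ Z^12.

∂_1: C_1 → C_0 maps an edge to its endpoints' difference, ∂[p,q] = q − p.
The 7×18 boundary matrix has rank 6 and Smith normal form diag(1,1,1,1,1,1).

Boundary ∂_2: C_2 → C_1 sends each 2-simplex [p,q,r] to [q,r] − [p,r] + [p,q]. For instance
  ∂ABD = BD − AD + AB,
  ∂BGJ = GJ − BJ + BG.
The 18×12 boundary matrix has rank 12 and Smith normal form diag(1,1,1,1,1,1,1,1,1,1,1,2).

Computing H_k = (kernel of ∂_k) / (image of ∂_{k+1}):

  H_1: rank ker ∂_1 − rank ∂_2 = (18 − 6) − 12 = 0, and ∂_2 has invariant factor 2 > 1, so H_1 = Z/2.

(K is a triangulation of the real projective plane RP^2.)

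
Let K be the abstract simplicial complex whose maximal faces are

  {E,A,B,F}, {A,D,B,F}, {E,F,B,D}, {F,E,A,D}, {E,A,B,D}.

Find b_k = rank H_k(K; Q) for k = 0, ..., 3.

We work with the vertex ordering A < B < D < E < F. The simplices of K, each written with vertices in increasing order, are:

  0-simplices (5): A, B, D, E, F
  1-simplices (10): AB, AD, AE, AF, BD, BE, BF, DE, DF, EF
  2-simplices (10): ABD, ABE, ABF, ADE, ADF, AEF, BDE, BDF, BEF, DEF
  3-simplices (5): ABDE, ABDF, ABEF, ADEF, BDEF

so the chain groups are C_0 ≅ Z^5, C_1 ≅ Z^10, C_2 ≅ Z^10, C_3 ≅ Z^5.

The boundary map ∂_1: C_1 → C_0 sends each edge [p,q] (with p < q) to q − p. For instance
  ∂BE = E − B.
This gives a 5×10 integer matrix of rank 4; reducing to Smith normal form yields diagonal entries (1,1,1,1).

∂_2: C_2 → C_1 sends each 2-simplex [p,q,r] to [q,r] − [p,r] + [p,q]. For instance
  ∂AEF = EF − AF + AE,
  ∂ABE = BE − AE + AB.
The 10×10 boundary matrix has rank 6 and Smith normal form diag(1,1,1,1,1,1).

Boundary ∂_3: C_3 → C_2 sends each 3-simplex σ to the alternating sum Σ_i (−1)^i (σ with its i-th vertex removed). For instance
  ∂ABEF = BEF − AEF + ABF − ABE,
  ∂ADEF = DEF − AEF + ADF − ADE.
This gives a 10×5 integer matrix of rank 4; reducing to Smith normal form yields diagonal entries (1,1,1,1).

Reading off H_k = ker ∂_k / im ∂_{k+1}:

  H_0: rank C_0 − rank ∂_1 = 5 − 4 = 1, and the invariant factors of ∂_1 are all 1, so H_0 ≅ Z.
  H_1: rank ker ∂_1 − rank ∂_2 = (10 − 4) − 6 = 0, and the invariant factors of ∂_2 are all 1, so H_1 ≅ 0.
  H_2: rank ker ∂_2 − rank ∂_3 = (10 − 6) − 4 = 0, and the invariant factors of ∂_3 are all 1, so H_2 ≅ 0.
  H_3: rank ker ∂_3 − rank ∂_4 = (5 − 4) − 0 = 1, and there is no ∂_4, so H_3 ≅ Z.

Hence the Betti numbers are b_0 = 1, b_1 = 0, b_2 = 0, b_3 = 1.

b_0 = 1, b_1 = 0, b_2 = 0, b_3 = 1.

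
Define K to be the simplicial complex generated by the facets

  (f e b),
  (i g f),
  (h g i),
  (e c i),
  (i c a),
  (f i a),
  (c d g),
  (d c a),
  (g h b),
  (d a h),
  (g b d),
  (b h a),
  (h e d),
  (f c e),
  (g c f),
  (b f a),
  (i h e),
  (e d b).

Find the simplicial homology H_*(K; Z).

Fix the vertex order a < b < c < d < e < f < g < h < i and write every simplex with vertices in increasing order. Then dim K = 2 and the simplices of K are:

  0-simplices (9): a, b, c, d, e, f, g, h, i
  1-simplices (27): ab, ac, ad, af, ah, ai, bd, be, bf, bg, bh, cd, ce, cf, cg, ci, de, dg, dh, ef, eh, ei, fg, fi, gh, gi, hi
  2-simplices (18): abf, abh, acd, aci, adh, afi, bde, bdg, bef, bgh, cdg, cef, cei, cfg, deh, ehi, fgi, ghi

giving chain groups C_0 ≅ Z^9, C_1 ≅ Z^27, C_2 ≅ Z^18.

Boundary ∂_1: C_1 → C_0 is given by ∂[p,q] = [q] − [p].
The 9×27 boundary matrix has rank 8 and Smith normal form diag(1,1,1,1,1,1,1,1).

Boundary ∂_2: C_2 → C_1 maps a triangle to the signed sum of its edges. For instance
  ∂fgi = gi − fi + fg,
  ∂bdg = dg − bg + bd.
The resulting 27×18 matrix has rank 18, and its Smith normal form has invariant factors (1,1,1,1,1,1,1,1,1,1,1,1,1,1,1,1,1,2).

Computing H_k = (kernel of ∂_k) / (image of ∂_{k+1}):

  H_0: rank C_0 − rank ∂_1 = 9 − 8 = 1, and the invariant factors of ∂_1 are all 1, so H_0 = Z.
  H_1: rank ker ∂_1 − rank ∂_2 = (27 − 8) − 18 = 1, and ∂_2 has invariant factor 2 > 1, so H_1 = Z ⊕ Z/2.
  H_2: rank ker ∂_2 − rank ∂_3 = (18 − 18) − 0 = 0, and there is no ∂_3, so H_2 = 0.

As a check, the Euler characteristic is 9 − 27 + 18 = 0, which agrees with 1 − 1 + 0 = 0.

H_0 ≅ Z,  H_1 ≅ Z ⊕ Z/2,  H_2 = 0.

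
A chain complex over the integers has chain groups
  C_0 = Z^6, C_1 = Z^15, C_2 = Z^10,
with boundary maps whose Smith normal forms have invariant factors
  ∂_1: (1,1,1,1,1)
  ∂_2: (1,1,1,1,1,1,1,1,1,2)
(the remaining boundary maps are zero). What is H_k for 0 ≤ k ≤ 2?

H_0 ≅ Z,  H_1 ≅ Z/2,  H_2 = 0.

H_0: b_0 = 6 − 0 − 5 = 1; torsion from ∂_1 factors > 1: none. So H_0 ≅ Z.
H_1: b_1 = 15 − 5 − 10 = 0; torsion from ∂_2 factors > 1: [2]. So H_1 ≅ Z/2.
H_2: b_2 = 10 − 10 − 0 = 0; torsion from ∂_3 factors > 1: none. So H_2 ≅ 0.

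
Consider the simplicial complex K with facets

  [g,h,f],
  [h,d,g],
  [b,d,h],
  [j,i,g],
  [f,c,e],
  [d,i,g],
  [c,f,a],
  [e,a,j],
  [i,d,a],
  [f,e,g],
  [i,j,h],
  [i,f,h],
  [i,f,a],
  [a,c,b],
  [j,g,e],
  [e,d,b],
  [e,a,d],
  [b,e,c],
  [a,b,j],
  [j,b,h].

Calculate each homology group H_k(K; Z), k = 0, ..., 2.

We work with the vertex ordering a < b < c < d < e < f < g < h < i < j. The simplices of K, each written with vertices in increasing order, are:

  0-simplices (10): a, b, c, d, e, f, g, h, i, j
  1-simplices (30): ab, ac, ad, ae, af, ai, aj, bc, bd, be, bh, bj, ce, cf, de, dg, dh, di, ef, eg, ej, fg, fh, fi, gh, gi, gj, hi, hj, ij
  2-simplices (20): abc, abj, acf, ade, adi, aej, afi, bce, bde, bdh, bhj, cef, dgh, dgi, efg, egj, fgh, fhi, gij, hij

Hence C_0 ≅ Z^10, C_1 ≅ Z^30, C_2 ≅ Z^20.

Boundary ∂_1: C_1 → C_0 sends each edge [p,q] (with p < q) to q − p. For instance
  ∂ij = j − i.
This gives a 10×30 integer matrix of rank 9; reducing to Smith normal form yields diagonal entries (1,1,1,1,1,1,1,1,1).

Boundary ∂_2: C_2 → C_1 acts by ∂[p,q,r] = [q,r] − [p,r] + [p,q]. For instance
  ∂ade = de − ae + ad,
  ∂hij = ij − hj + hi.
The resulting 30×20 matrix has rank 20, and its Smith normal form has invariant factors (1,1,1,1,1,1,1,1,1,1,1,1,1,1,1,1,1,1,1,2).

Computing H_k = (kernel of ∂_k) / (image of ∂_{k+1}):

  H_0: rank C_0 − rank ∂_1 = 10 − 9 = 1, and the invariant factors of ∂_1 are all 1, so H_0 ≅ Z.
  H_1: rank ker ∂_1 − rank ∂_2 = (30 − 9) − 20 = 1, and ∂_2 has invariant factor 2 > 1, so H_1 ≅ Z ⊕ Z_2.
  H_2: rank ker ∂_2 − rank ∂_3 = (20 − 20) − 0 = 0, and there is no ∂_3, so H_2 ≅ 0.

As a check, the Euler characteristic is 10 − 30 + 20 = 0, which agrees with 1 − 1 + 0 = 0.

H_0 ≅ Z,  H_1 ≅ Z ⊕ Z_2,  H_2 = 0.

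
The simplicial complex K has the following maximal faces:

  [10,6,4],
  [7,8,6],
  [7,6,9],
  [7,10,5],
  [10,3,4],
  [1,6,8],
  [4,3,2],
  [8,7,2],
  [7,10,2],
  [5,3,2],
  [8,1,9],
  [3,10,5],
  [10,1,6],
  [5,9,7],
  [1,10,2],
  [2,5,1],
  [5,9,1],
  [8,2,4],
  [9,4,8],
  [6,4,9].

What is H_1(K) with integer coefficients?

H_1 = Z ⊕ Z/2Z.

K has 10 vertices, 30 edges, 20 triangles.
rank ∂_1 = 9, rank ∂_2 = 20 ⇒ b_1 = 30 − 9 − 20 = 1; ∂_2 has invariant factor(s) [2] giving torsion. So H_1 = Z ⊕ Z/2Z.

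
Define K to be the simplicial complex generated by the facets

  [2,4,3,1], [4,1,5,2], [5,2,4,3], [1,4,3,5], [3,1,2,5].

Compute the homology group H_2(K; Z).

H_2 ≅ 0.

We work with the vertex ordering 1 < 2 < 3 < 4 < 5. The simplices of K, each written with vertices in increasing order, are:

  0-simplices (5): [1], [2], [3], [4], [5]
  1-simplices (10): [1,2], [1,3], [1,4], [1,5], [2,3], [2,4], [2,5], [3,4], [3,5], [4,5]
  2-simplices (10): [1,2,3], [1,2,4], [1,2,5], [1,3,4], [1,3,5], [1,4,5], [2,3,4], [2,3,5], [2,4,5], [3,4,5]
  3-simplices (5): [1,2,3,4], [1,2,3,5], [1,2,4,5], [1,3,4,5], [2,3,4,5]

giving chain groups C_0 ≅ Z^5, C_1 ≅ Z^10, C_2 ≅ Z^10, C_3 ≅ Z^5.

∂_1: C_1 → C_0 maps an edge to its endpoints' difference, ∂[p,q] = q − p.
The resulting 5×10 matrix has rank 4, and its Smith normal form has invariant factors (1,1,1,1).

The boundary map ∂_2: C_2 → C_1 maps a triangle to the signed sum of its edges. For instance
  ∂[1,4,5] = [4,5] − [1,5] + [1,4],
  ∂[1,3,5] = [3,5] − [1,5] + [1,3].
This gives a 10×10 integer matrix of rank 6; reducing to Smith normal form yields diagonal entries (1,1,1,1,1,1).

∂_3: C_3 → C_2 sends each 3-simplex σ to the alternating sum Σ_i (−1)^i (σ with its i-th vertex removed). For instance
  ∂[1,2,3,5] = [2,3,5] − [1,3,5] + [1,2,5] − [1,2,3],
  ∂[2,3,4,5] = [3,4,5] − [2,4,5] + [2,3,5] − [2,3,4].
This gives a 10×5 integer matrix of rank 4; reducing to Smith normal form yields diagonal entries (1,1,1,1).

Computing H_k = (kernel of ∂_k) / (image of ∂_{k+1}):

  H_2: rank ker ∂_2 − rank ∂_3 = (10 − 6) − 4 = 0, and the invariant factors of ∂_3 are all 1, so H_2 = 0.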